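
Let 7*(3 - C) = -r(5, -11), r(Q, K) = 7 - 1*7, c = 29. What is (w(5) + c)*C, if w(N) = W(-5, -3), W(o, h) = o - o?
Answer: 87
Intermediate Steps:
W(o, h) = 0
r(Q, K) = 0 (r(Q, K) = 7 - 7 = 0)
w(N) = 0
C = 3 (C = 3 - (-1)*0/7 = 3 - ⅐*0 = 3 + 0 = 3)
(w(5) + c)*C = (0 + 29)*3 = 29*3 = 87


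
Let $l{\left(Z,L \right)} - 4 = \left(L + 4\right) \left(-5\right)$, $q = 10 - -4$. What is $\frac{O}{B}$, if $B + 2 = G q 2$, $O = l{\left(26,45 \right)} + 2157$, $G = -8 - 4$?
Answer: $- \frac{958}{169} \approx -5.6686$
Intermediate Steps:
$q = 14$ ($q = 10 + 4 = 14$)
$G = -12$ ($G = -8 - 4 = -12$)
$l{\left(Z,L \right)} = -16 - 5 L$ ($l{\left(Z,L \right)} = 4 + \left(L + 4\right) \left(-5\right) = 4 + \left(4 + L\right) \left(-5\right) = 4 - \left(20 + 5 L\right) = -16 - 5 L$)
$O = 1916$ ($O = \left(-16 - 225\right) + 2157 = -241 + 2157 = 1916$)
$B = -338$ ($B = -2 + \left(-12\right) 14 \cdot 2 = -2 - 336 = -338$)
$\frac{O}{B} = \frac{1916}{-338} = 1916 \left(- \frac{1}{338}\right) = - \frac{958}{169}$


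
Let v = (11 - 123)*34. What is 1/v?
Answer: -1/3808 ≈ -0.00026261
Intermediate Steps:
v = -3808 (v = -112*34 = -3808)
1/v = 1/(-3808) = -1/3808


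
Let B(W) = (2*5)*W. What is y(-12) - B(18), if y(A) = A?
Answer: -192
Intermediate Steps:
B(W) = 10*W
y(-12) - B(18) = -12 - 10*18 = -12 - 1*180 = -12 - 180 = -192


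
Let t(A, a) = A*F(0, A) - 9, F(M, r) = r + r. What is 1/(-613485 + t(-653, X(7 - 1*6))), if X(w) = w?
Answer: 1/239324 ≈ 4.1784e-6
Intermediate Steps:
F(M, r) = 2*r
t(A, a) = -9 + 2*A**2 (t(A, a) = A*(2*A) - 9 = 2*A**2 - 9 = -9 + 2*A**2)
1/(-613485 + t(-653, X(7 - 1*6))) = 1/(-613485 + (-9 + 2*(-653)**2)) = 1/(-613485 + (-9 + 2*426409)) = 1/(-613485 + (-9 + 852818)) = 1/(-613485 + 852809) = 1/239324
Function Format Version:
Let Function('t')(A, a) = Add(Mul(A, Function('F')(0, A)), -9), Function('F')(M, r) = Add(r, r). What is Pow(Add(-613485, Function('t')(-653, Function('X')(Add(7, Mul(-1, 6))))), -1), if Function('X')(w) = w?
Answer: Rational(1, 239324) ≈ 4.1784e-6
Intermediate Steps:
Function('F')(M, r) = Mul(2, r)
Function('t')(A, a) = Add(-9, Mul(2, Pow(A, 2))) (Function('t')(A, a) = Add(Mul(A, Mul(2, A)), -9) = Add(Mul(2, Pow(A, 2)), -9) = Add(-9, Mul(2, Pow(A, 2))))
Pow(Add(-613485, Function('t')(-653, Function('X')(Add(7, Mul(-1, 6))))), -1) = Pow(Add(-613485, Add(-9, Mul(2, Pow(-653, 2)))), -1) = Pow(Add(-613485, Add(-9, Mul(2, 426409))), -1) = Pow(Add(-613485, Add(-9, 852818)), -1) = Pow(Add(-613485, 852809), -1) = Pow(239324, -1) = Rational(1, 239324)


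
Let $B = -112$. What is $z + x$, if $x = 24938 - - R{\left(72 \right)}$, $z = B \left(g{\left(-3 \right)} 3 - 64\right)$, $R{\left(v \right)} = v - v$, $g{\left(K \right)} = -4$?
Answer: $33450$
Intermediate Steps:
$R{\left(v \right)} = 0$
$z = 8512$ ($z = - 112 \left(\left(-4\right) 3 - 64\right) = - 112 \left(-12 - 64\right) = \left(-112\right) \left(-76\right) = 8512$)
$x = 24938$ ($x = 24938 - \left(-1\right) 0 = 24938 - 0 = 24938 + 0 = 24938$)
$z + x = 8512 + 24938 = 33450$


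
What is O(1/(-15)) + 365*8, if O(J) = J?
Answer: 43799/15 ≈ 2919.9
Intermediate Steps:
O(1/(-15)) + 365*8 = 1/(-15) + 365*8 = -1/15 + 2920 = 43799/15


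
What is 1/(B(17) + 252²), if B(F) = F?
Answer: 1/63521 ≈ 1.5743e-5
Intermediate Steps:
1/(B(17) + 252²) = 1/(17 + 252²) = 1/(17 + 63504) = 1/63521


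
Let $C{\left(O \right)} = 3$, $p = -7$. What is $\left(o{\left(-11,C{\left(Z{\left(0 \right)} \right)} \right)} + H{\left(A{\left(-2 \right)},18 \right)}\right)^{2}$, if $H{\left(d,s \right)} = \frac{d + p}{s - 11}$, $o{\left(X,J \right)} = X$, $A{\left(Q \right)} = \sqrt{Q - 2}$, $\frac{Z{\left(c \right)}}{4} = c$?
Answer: $\frac{7052}{49} - \frac{48 i}{7} \approx 143.92 - 6.8571 i$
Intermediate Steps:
$Z{\left(c \right)} = 4 c$
$A{\left(Q \right)} = \sqrt{-2 + Q}$
$H{\left(d,s \right)} = \frac{-7 + d}{-11 + s}$ ($H{\left(d,s \right)} = \frac{d - 7}{s - 11} = \frac{-7 + d}{-11 + s}$)
$\left(o{\left(-11,C{\left(Z{\left(0 \right)} \right)} \right)} + H{\left(A{\left(-2 \right)},18 \right)}\right)^{2} = \left(-11 + \frac{-7 + \sqrt{-2 - 2}}{-11 + 18}\right)^{2} = \left(-11 + \frac{-7 + \sqrt{-4}}{7}\right)^{2} = \left(-11 + \frac{-7 + 2 i}{7}\right)^{2} = \left(-11 - \left(1 - \frac{2 i}{7}\right)\right)^{2} = \left(-12 + \frac{2 i}{7}\right)^{2}$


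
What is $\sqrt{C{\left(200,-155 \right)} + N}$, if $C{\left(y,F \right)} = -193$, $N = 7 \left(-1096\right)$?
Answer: $11 i \sqrt{65} \approx 88.685 i$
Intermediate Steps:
$N = -7672$
$\sqrt{C{\left(200,-155 \right)} + N} = \sqrt{-193 - 7672} = \sqrt{-7865} = 11 i \sqrt{65}$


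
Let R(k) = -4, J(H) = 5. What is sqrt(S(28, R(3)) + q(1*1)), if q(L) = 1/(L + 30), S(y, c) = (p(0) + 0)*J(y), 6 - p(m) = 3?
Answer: sqrt(14446)/31 ≈ 3.8771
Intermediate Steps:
p(m) = 3 (p(m) = 6 - 1*3 = 6 - 3 = 3)
S(y, c) = 15 (S(y, c) = (3 + 0)*5 = 3*5 = 15)
q(L) = 1/(30 + L)
sqrt(S(28, R(3)) + q(1*1)) = sqrt(15 + 1/(30 + 1*1)) = sqrt(15 + 1/(30 + 1)) = sqrt(15 + 1/31) = sqrt(466/31) = sqrt(14446)/31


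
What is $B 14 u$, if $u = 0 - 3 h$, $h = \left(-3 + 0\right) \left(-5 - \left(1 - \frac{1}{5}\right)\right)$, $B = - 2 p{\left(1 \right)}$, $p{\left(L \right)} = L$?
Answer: $\frac{7308}{5} \approx 1461.6$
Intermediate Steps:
$B = -2$ ($B = \left(-2\right) 1 = -2$)
$h = \frac{87}{5}$ ($h = - 3 \left(-5 + \left(\frac{1}{5} - 1\right)\right) = - 3 \left(-5 - \frac{4}{5}\right) = \left(-3\right) \left(- \frac{29}{5}\right) = \frac{87}{5} \approx 17.4$)
$u = - \frac{261}{5}$ ($u = 0 - \frac{261}{5} = - \frac{261}{5} \approx -52.2$)
$B 14 u = \left(-2\right) 14 \left(- \frac{261}{5}\right) = \left(-28\right) \left(- \frac{261}{5}\right) = \frac{7308}{5}$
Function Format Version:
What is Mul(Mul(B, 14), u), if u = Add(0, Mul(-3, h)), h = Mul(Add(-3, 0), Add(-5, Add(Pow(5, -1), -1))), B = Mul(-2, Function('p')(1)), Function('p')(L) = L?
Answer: Rational(7308, 5) ≈ 1461.6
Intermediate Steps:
B = -2 (B = Mul(-2, 1) = -2)
h = Rational(87, 5) (h = Mul(-3, Add(-5, Add(Rational(1, 5), -1))) = Mul(-3, Add(-5, Rational(-4, 5))) = Mul(-3, Rational(-29, 5)) = Rational(87, 5) ≈ 17.400)
u = Rational(-261, 5) (u = Add(0, Mul(-3, Rational(87, 5))) = Add(0, Rational(-261, 5)) = Rational(-261, 5) ≈ -52.200)
Mul(Mul(B, 14), u) = Mul(Mul(-2, 14), Rational(-261, 5)) = Mul(-28, Rational(-261, 5)) = Rational(7308, 5)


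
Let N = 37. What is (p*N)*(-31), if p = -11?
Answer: 12617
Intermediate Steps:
(p*N)*(-31) = -11*37*(-31) = -407*(-31) = 12617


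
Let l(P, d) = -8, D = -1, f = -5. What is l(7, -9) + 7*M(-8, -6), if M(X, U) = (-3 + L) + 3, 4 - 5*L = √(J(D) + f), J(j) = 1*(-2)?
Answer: -12/5 - 7*I*√7/5 ≈ -2.4 - 3.7041*I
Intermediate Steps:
J(j) = -2
L = ⅘ - I*√7/5 (L = ⅘ - √(-2 - 5)/5 = ⅘ - I*√7/5 ≈ 0.8 - 0.52915*I)
M(X, U) = ⅘ - I*√7/5 (M(X, U) = (-3 + (⅘ - I*√7/5)) + 3 = (-11/5 - I*√7/5) + 3 = ⅘ - I*√7/5)
l(7, -9) + 7*M(-8, -6) = -8 + 7*(⅘ - I*√7/5) = -8 + (28/5 - 7*I*√7/5) = -12/5 - 7*I*√7/5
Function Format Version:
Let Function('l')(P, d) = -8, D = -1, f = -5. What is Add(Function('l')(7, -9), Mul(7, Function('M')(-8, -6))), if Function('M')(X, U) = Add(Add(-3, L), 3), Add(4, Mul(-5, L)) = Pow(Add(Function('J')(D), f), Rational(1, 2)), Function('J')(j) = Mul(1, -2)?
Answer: Add(Rational(-12, 5), Mul(Rational(-7, 5), I, Pow(7, Rational(1, 2)))) ≈ Add(-2.4000, Mul(-3.7041, I))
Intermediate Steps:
Function('J')(j) = -2
L = Add(Rational(4, 5), Mul(Rational(-1, 5), I, Pow(7, Rational(1, 2)))) (L = Add(Rational(4, 5), Mul(Rational(-1, 5), Pow(Add(-2, -5), Rational(1, 2)))) = Add(Rational(4, 5), Mul(Rational(-1, 5), Pow(-7, Rational(1, 2)))) = Add(Rational(4, 5), Mul(Rational(-1, 5), Mul(I, Pow(7, Rational(1, 2))))) = Add(Rational(4, 5), Mul(Rational(-1, 5), I, Pow(7, Rational(1, 2)))) ≈ Add(0.80000, Mul(-0.52915, I)))
Function('M')(X, U) = Add(Rational(4, 5), Mul(Rational(-1, 5), I, Pow(7, Rational(1, 2)))) (Function('M')(X, U) = Add(Add(-3, Add(Rational(4, 5), Mul(Rational(-1, 5), I, Pow(7, Rational(1, 2))))), 3) = Add(Add(Rational(-11, 5), Mul(Rational(-1, 5), I, Pow(7, Rational(1, 2)))), 3) = Add(Rational(4, 5), Mul(Rational(-1, 5), I, Pow(7, Rational(1, 2)))))
Add(Function('l')(7, -9), Mul(7, Function('M')(-8, -6))) = Add(-8, Mul(7, Add(Rational(4, 5), Mul(Rational(-1, 5), I, Pow(7, Rational(1, 2)))))) = Add(-8, Add(Rational(28, 5), Mul(Rational(-7, 5), I, Pow(7, Rational(1, 2))))) = Add(Rational(-12, 5), Mul(Rational(-7, 5), I, Pow(7, Rational(1, 2))))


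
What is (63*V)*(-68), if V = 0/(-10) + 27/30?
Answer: -19278/5 ≈ -3855.6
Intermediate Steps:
V = 9/10 (V = 0*(-1/10) + 27*(1/30) = 0 + 9/10 = 9/10 ≈ 0.90000)
(63*V)*(-68) = (63*(9/10))*(-68) = (567/10)*(-68) = -19278/5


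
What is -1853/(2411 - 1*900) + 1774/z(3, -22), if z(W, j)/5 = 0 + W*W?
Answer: 2597129/67995 ≈ 38.196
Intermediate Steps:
z(W, j) = 5*W² (z(W, j) = 5*(0 + W*W) = 5*(0 + W²) = 5*W²)
-1853/(2411 - 1*900) + 1774/z(3, -22) = -1853/(2411 - 1*900) + 1774/((5*3²)) = -1853/(2411 - 900) + 1774/((5*9)) = -1853/1511 + 1774/45 = 2597129/67995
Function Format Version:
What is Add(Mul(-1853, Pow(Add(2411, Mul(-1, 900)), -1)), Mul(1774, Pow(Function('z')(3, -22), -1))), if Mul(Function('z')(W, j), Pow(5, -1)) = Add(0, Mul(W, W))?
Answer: Rational(2597129, 67995) ≈ 38.196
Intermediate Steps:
Function('z')(W, j) = Mul(5, Pow(W, 2)) (Function('z')(W, j) = Mul(5, Add(0, Mul(W, W))) = Mul(5, Add(0, Pow(W, 2))) = Mul(5, Pow(W, 2)))
Add(Mul(-1853, Pow(Add(2411, Mul(-1, 900)), -1)), Mul(1774, Pow(Function('z')(3, -22), -1))) = Add(Mul(-1853, Pow(Add(2411, Mul(-1, 900)), -1)), Mul(1774, Pow(Mul(5, Pow(3, 2)), -1))) = Add(Mul(-1853, Pow(Add(2411, -900), -1)), Mul(1774, Pow(Mul(5, 9), -1))) = Add(Mul(-1853, Pow(1511, -1)), Mul(1774, Pow(45, -1))) = Add(Mul(-1853, Rational(1, 1511)), Mul(1774, Rational(1, 45))) = Add(Rational(-1853, 1511), Rational(1774, 45)) = Rational(2597129, 67995)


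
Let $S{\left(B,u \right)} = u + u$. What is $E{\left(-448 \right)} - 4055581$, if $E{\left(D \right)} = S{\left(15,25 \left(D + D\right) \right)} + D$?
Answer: $-4100829$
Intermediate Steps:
$S{\left(B,u \right)} = 2 u$
$E{\left(D \right)} = 101 D$ ($E{\left(D \right)} = 2 \cdot 25 \left(D + D\right) + D = 2 \cdot 25 \cdot 2 D + D = 2 \cdot 50 D + D = 100 D + D = 101 D$)
$E{\left(-448 \right)} - 4055581 = 101 \left(-448\right) - 4055581 = -45248 - 4055581 = -4100829$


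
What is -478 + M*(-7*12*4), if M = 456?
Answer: -153694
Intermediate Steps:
-478 + M*(-7*12*4) = -478 + 456*(-7*12*4) = -478 + 456*(-84*4) = -478 + 456*(-336) = -478 - 153216 = -153694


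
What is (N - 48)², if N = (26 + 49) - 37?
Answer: 100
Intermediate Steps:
N = 38 (N = 75 - 37 = 38)
(N - 48)² = (38 - 48)² = (-10)² = 100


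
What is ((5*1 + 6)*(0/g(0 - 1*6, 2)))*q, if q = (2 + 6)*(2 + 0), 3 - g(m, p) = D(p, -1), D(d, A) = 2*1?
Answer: 0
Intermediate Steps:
D(d, A) = 2
g(m, p) = 1 (g(m, p) = 3 - 1*2 = 3 - 2 = 1)
q = 16 (q = 8*2 = 16)
((5*1 + 6)*(0/g(0 - 1*6, 2)))*q = ((5*1 + 6)*(0/1))*16 = ((5 + 6)*(0*1))*16 = (11*0)*16 = 0*16 = 0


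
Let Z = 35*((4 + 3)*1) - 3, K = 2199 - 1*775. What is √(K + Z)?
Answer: 7*√34 ≈ 40.817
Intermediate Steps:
K = 1424 (K = 2199 - 775 = 1424)
Z = 242 (Z = 35*(7*1) - 3 = 35*7 - 3 = 245 - 3 = 242)
√(K + Z) = √(1424 + 242) = √1666 = 7*√34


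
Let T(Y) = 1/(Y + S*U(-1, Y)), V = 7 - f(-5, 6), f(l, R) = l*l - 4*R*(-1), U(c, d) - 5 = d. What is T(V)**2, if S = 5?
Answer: 1/51529 ≈ 1.9407e-5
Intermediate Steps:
U(c, d) = 5 + d
f(l, R) = l**2 + 4*R
V = -42 (V = 7 - ((-5)**2 + 4*6) = 7 - (25 + 24) = 7 - 1*49 = 7 - 49 = -42)
T(Y) = 1/(25 + 6*Y) (T(Y) = 1/(Y + 5*(5 + Y)) = 1/(Y + (25 + 5*Y)) = 1/(25 + 6*Y))
T(V)**2 = (1/(25 + 6*(-42)))**2 = (1/(25 - 252))**2 = (1/(-227))**2 = (-1/227)**2 = 1/51529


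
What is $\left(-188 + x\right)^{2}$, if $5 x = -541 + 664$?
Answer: $\frac{667489}{25} \approx 26700.0$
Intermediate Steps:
$x = \frac{123}{5}$ ($x = \frac{-541 + 664}{5} = \frac{1}{5} \cdot 123 = \frac{123}{5} \approx 24.6$)
$\left(-188 + x\right)^{2} = \left(-188 + \frac{123}{5}\right)^{2} = \left(- \frac{817}{5}\right)^{2} = \frac{667489}{25}$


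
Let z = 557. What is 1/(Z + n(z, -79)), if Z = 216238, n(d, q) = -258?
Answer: 1/215980 ≈ 4.6301e-6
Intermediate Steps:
1/(Z + n(z, -79)) = 1/(216238 - 258) = 1/215980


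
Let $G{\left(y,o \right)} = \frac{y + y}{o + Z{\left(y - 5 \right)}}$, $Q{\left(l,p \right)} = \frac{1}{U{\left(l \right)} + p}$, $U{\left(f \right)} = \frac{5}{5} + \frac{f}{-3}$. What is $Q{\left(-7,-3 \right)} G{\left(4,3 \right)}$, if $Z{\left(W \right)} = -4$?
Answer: $-24$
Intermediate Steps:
$U{\left(f \right)} = 1 - \frac{f}{3}$ ($U{\left(f \right)} = 5 \cdot \frac{1}{5} + f \left(- \frac{1}{3}\right) = 1 - \frac{f}{3}$)
$Q{\left(l,p \right)} = \frac{1}{1 + p - \frac{l}{3}}$ ($Q{\left(l,p \right)} = \frac{1}{\left(1 - \frac{l}{3}\right) + p} = \frac{1}{1 + p - \frac{l}{3}}$)
$G{\left(y,o \right)} = \frac{2 y}{-4 + o}$ ($G{\left(y,o \right)} = \frac{y + y}{o - 4} = \frac{2 y}{-4 + o}$)
$Q{\left(-7,-3 \right)} G{\left(4,3 \right)} = \frac{3}{3 - -7 + 3 \left(-3\right)} 2 \cdot 4 \frac{1}{-4 + 3} = \frac{3}{3 + 7 - 9} \cdot 2 \cdot 4 \frac{1}{-1} = \frac{3}{1} \cdot 2 \cdot 4 \left(-1\right) = 3 \cdot 1 \left(-8\right) = 3 \left(-8\right) = -24$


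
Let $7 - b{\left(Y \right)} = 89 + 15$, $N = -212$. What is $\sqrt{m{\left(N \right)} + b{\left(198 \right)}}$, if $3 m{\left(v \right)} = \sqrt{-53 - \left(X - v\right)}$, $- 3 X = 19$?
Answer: $\frac{\sqrt{-873 + 2 i \sqrt{582}}}{3} \approx 0.27206 + 9.8526 i$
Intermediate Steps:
$X = - \frac{19}{3}$ ($X = \left(- \frac{1}{3}\right) 19 = - \frac{19}{3} \approx -6.3333$)
$b{\left(Y \right)} = -97$ ($b{\left(Y \right)} = 7 - \left(89 + 15\right) = 7 - 104 = -97$)
$m{\left(v \right)} = \frac{\sqrt{- \frac{140}{3} + v}}{3}$ ($m{\left(v \right)} = \frac{\sqrt{-53 + \left(v - - \frac{19}{3}\right)}}{3} = \frac{\sqrt{-53 + \left(v + \frac{19}{3}\right)}}{3} = \frac{\sqrt{-53 + \left(\frac{19}{3} + v\right)}}{3} = \frac{\sqrt{- \frac{140}{3} + v}}{3}$)
$\sqrt{m{\left(N \right)} + b{\left(198 \right)}} = \sqrt{\frac{\sqrt{-420 + 9 \left(-212\right)}}{9} - 97} = \sqrt{\frac{\sqrt{-420 - 1908}}{9} - 97} = \sqrt{\frac{\sqrt{-2328}}{9} - 97} = \sqrt{\frac{2 i \sqrt{582}}{9} - 97} = \sqrt{-97 + \frac{2 i \sqrt{582}}{9}}$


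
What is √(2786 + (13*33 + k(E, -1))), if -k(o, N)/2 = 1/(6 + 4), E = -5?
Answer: 3*√8930/5 ≈ 56.699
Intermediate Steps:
k(o, N) = -⅕ (k(o, N) = -2/(6 + 4) = -2/10 = -2*⅒ = -⅕)
√(2786 + (13*33 + k(E, -1))) = √(2786 + (13*33 - ⅕)) = √(2786 + (429 - ⅕)) = √(2786 + 2144/5) = √(16074/5) = 3*√8930/5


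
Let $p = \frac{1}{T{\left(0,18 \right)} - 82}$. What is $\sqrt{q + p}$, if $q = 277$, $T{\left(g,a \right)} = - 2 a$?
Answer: $\frac{\sqrt{3856830}}{118} \approx 16.643$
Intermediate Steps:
$p = - \frac{1}{118}$ ($p = \frac{1}{\left(-2\right) 18 - 82} = \frac{1}{-36 - 82} = \frac{1}{-118} = - \frac{1}{118} \approx -0.0084746$)
$\sqrt{q + p} = \sqrt{277 - \frac{1}{118}} = \sqrt{\frac{32685}{118}} = \frac{\sqrt{3856830}}{118}$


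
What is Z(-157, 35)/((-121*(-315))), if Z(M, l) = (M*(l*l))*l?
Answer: -192325/1089 ≈ -176.61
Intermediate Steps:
Z(M, l) = M*l³ (Z(M, l) = (M*l²)*l = M*l³)
Z(-157, 35)/((-121*(-315))) = (-157*35³)/((-121*(-315))) = -157*42875/38115 = -6731375*1/38115 = -192325/1089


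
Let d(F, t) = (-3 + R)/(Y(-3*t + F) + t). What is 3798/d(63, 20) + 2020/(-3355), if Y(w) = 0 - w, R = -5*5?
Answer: -21667549/9394 ≈ -2306.5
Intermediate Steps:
R = -25
Y(w) = -w
d(F, t) = -28/(-F + 4*t) (d(F, t) = (-3 - 25)/(-(-3*t + F) + t) = -28/(-(F - 3*t) + t) = -28/((-F + 3*t) + t) = -28/(-F + 4*t))
3798/d(63, 20) + 2020/(-3355) = 3798/((28/(63 - 4*20))) + 2020/(-3355) = 3798/((28/(63 - 80))) + 2020*(-1/3355) = 3798/((28/(-17))) - 404/671 = 3798/((28*(-1/17))) - 404/671 = 3798/(-28/17) - 404/671 = 3798*(-17/28) - 404/671 = -32283/14 - 404/671 = -21667549/9394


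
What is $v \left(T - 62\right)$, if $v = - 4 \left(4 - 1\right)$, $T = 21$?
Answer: $492$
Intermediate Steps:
$v = -12$ ($v = \left(-4\right) 3 = -12$)
$v \left(T - 62\right) = - 12 \left(21 - 62\right) = \left(-12\right) \left(-41\right) = 492$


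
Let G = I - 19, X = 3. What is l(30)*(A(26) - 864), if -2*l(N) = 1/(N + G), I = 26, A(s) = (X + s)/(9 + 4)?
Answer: 11203/962 ≈ 11.646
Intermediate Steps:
A(s) = 3/13 + s/13 (A(s) = (3 + s)/(9 + 4) = (3 + s)/13 = (3 + s)*(1/13) = 3/13 + s/13)
G = 7 (G = 26 - 19 = 7)
l(N) = -1/(2*(7 + N)) (l(N) = -1/(2*(N + 7)) = -1/(2*(7 + N)))
l(30)*(A(26) - 864) = (-1/(14 + 2*30))*((3/13 + (1/13)*26) - 864) = (-1/(14 + 60))*((3/13 + 2) - 864) = (-1/74)*(29/13 - 864) = -1*1/74*(-11203/13) = -1/74*(-11203/13) = 11203/962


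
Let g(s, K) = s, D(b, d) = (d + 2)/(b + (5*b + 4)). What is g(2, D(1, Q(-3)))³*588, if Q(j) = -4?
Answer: 4704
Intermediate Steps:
D(b, d) = (2 + d)/(4 + 6*b) (D(b, d) = (2 + d)/(b + (4 + 5*b)) = (2 + d)/(4 + 6*b))
g(2, D(1, Q(-3)))³*588 = 2³*588 = 8*588 = 4704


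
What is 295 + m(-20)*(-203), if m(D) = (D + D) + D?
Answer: 12475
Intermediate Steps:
m(D) = 3*D (m(D) = 2*D + D = 3*D)
295 + m(-20)*(-203) = 295 + (3*(-20))*(-203) = 295 - 60*(-203) = 295 + 12180 = 12475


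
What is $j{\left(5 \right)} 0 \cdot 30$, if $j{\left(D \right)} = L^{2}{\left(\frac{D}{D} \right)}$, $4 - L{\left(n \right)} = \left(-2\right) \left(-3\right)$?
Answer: $0$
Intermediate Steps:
$L{\left(n \right)} = -2$ ($L{\left(n \right)} = 4 - \left(-2\right) \left(-3\right) = 4 - 6 = -2$)
$j{\left(D \right)} = 4$ ($j{\left(D \right)} = \left(-2\right)^{2} = 4$)
$j{\left(5 \right)} 0 \cdot 30 = 4 \cdot 0 \cdot 30 = 0 \cdot 30 = 0$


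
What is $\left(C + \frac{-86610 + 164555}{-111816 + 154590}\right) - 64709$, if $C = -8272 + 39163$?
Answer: $- \frac{1446453187}{42774} \approx -33816.0$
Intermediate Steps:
$C = 30891$
$\left(C + \frac{-86610 + 164555}{-111816 + 154590}\right) - 64709 = \left(30891 + \frac{-86610 + 164555}{-111816 + 154590}\right) - 64709 = \left(30891 + \frac{77945}{42774}\right) - 64709 = \frac{1321409579}{42774} - 64709 = - \frac{1446453187}{42774}$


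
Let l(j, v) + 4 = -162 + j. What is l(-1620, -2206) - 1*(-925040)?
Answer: 923254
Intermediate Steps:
l(j, v) = -166 + j (l(j, v) = -4 + (-162 + j) = -166 + j)
l(-1620, -2206) - 1*(-925040) = (-166 - 1620) - 1*(-925040) = -1786 + 925040 = 923254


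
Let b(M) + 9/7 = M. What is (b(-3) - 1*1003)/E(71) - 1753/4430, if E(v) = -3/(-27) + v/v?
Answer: -14062304/15505 ≈ -906.95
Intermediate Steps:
b(M) = -9/7 + M
E(v) = 10/9 (E(v) = -3*(-1/27) + 1 = ⅑ + 1 = 10/9)
(b(-3) - 1*1003)/E(71) - 1753/4430 = ((-9/7 - 3) - 1*1003)/(10/9) - 1753/4430 = (-30/7 - 1003)*(9/10) - 1753*1/4430 = -7051/7*9/10 - 1753/4430 = -63459/70 - 1753/4430 = -14062304/15505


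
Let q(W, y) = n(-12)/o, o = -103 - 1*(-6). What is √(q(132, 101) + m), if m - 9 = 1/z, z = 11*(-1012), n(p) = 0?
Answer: √2304301/506 ≈ 3.0000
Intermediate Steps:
o = -97 (o = -103 + 6 = -97)
z = -11132
q(W, y) = 0 (q(W, y) = 0/(-97) = 0*(-1/97) = 0)
m = 100187/11132 (m = 9 + 1/(-11132) = 9 - 1/11132 = 100187/11132 ≈ 8.9999)
√(q(132, 101) + m) = √(0 + 100187/11132) = √(100187/11132) = √2304301/506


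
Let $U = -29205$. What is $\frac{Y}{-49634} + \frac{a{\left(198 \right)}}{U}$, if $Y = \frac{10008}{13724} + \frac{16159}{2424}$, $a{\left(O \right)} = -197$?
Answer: $\frac{26507993594609}{4018542499960560} \approx 0.0065964$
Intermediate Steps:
$Y = \frac{61506377}{8316744}$ ($Y = 10008 \cdot \frac{1}{13724} + 16159 \cdot \frac{1}{2424} = \frac{2502}{3431} + \frac{16159}{2424} = \frac{61506377}{8316744} \approx 7.3955$)
$\frac{Y}{-49634} + \frac{a{\left(198 \right)}}{U} = \frac{61506377}{8316744 \left(-49634\right)} - \frac{197}{-29205} = \frac{61506377}{8316744} \left(- \frac{1}{49634}\right) - - \frac{197}{29205} = - \frac{61506377}{412793271696} + \frac{197}{29205} = \frac{26507993594609}{4018542499960560}$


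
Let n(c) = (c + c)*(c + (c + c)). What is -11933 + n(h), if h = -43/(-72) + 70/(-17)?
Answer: -2961054887/249696 ≈ -11859.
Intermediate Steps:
h = -4309/1224 (h = -43*(-1/72) + 70*(-1/17) = 43/72 - 70/17 = -4309/1224 ≈ -3.5204)
n(c) = 6*c² (n(c) = (2*c)*(c + 2*c) = (2*c)*(3*c) = 6*c²)
-11933 + n(h) = -11933 + 6*(-4309/1224)² = -11933 + 6*(18567481/1498176) = -11933 + 18567481/249696 = -2961054887/249696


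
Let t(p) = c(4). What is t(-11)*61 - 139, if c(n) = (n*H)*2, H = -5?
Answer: -2579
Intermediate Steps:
c(n) = -10*n (c(n) = (n*(-5))*2 = -5*n*2 = -10*n)
t(p) = -40 (t(p) = -10*4 = -40)
t(-11)*61 - 139 = -40*61 - 139 = -2440 - 139 = -2579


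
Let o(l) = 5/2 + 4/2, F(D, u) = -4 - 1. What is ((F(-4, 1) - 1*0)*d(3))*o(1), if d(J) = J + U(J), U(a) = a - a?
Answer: -135/2 ≈ -67.500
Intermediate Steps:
U(a) = 0
F(D, u) = -5
d(J) = J (d(J) = J + 0 = J)
o(l) = 9/2 (o(l) = 5*(½) + 4*(½) = 5/2 + 2 = 9/2)
((F(-4, 1) - 1*0)*d(3))*o(1) = ((-5 - 1*0)*3)*(9/2) = ((-5 + 0)*3)*(9/2) = -5*3*(9/2) = -15*9/2 = -135/2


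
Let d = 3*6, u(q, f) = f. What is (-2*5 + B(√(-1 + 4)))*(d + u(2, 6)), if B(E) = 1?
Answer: -216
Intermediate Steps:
d = 18
(-2*5 + B(√(-1 + 4)))*(d + u(2, 6)) = (-2*5 + 1)*(18 + 6) = (-10 + 1)*24 = -9*24 = -216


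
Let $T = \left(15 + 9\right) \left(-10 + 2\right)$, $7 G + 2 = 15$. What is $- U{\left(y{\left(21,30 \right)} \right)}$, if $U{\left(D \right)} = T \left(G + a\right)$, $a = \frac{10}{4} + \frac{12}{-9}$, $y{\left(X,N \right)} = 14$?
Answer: $\frac{4064}{7} \approx 580.57$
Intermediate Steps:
$G = \frac{13}{7}$ ($G = - \frac{2}{7} + \frac{1}{7} \cdot 15 = - \frac{2}{7} + \frac{15}{7} = \frac{13}{7} \approx 1.8571$)
$T = -192$ ($T = 24 \left(-8\right) = -192$)
$a = \frac{7}{6}$ ($a = 10 \cdot \frac{1}{4} + 12 \left(- \frac{1}{9}\right) = \frac{5}{2} - \frac{4}{3} = \frac{7}{6} \approx 1.1667$)
$U{\left(D \right)} = - \frac{4064}{7}$ ($U{\left(D \right)} = - 192 \left(\frac{13}{7} + \frac{7}{6}\right) = \left(-192\right) \frac{127}{42} = - \frac{4064}{7}$)
$- U{\left(y{\left(21,30 \right)} \right)} = \left(-1\right) \left(- \frac{4064}{7}\right) = \frac{4064}{7}$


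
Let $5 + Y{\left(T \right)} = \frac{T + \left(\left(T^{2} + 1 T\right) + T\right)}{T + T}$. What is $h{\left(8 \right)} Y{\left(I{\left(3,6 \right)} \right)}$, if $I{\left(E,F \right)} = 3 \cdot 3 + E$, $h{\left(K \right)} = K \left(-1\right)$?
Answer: $-20$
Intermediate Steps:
$h{\left(K \right)} = - K$
$I{\left(E,F \right)} = 9 + E$
$Y{\left(T \right)} = -5 + \frac{T^{2} + 3 T}{2 T}$ ($Y{\left(T \right)} = -5 + \frac{T + \left(\left(T^{2} + 1 T\right) + T\right)}{T + T} = -5 + \frac{T + \left(\left(T^{2} + T\right) + T\right)}{2 T} = -5 + \left(T + \left(\left(T + T^{2}\right) + T\right)\right) \frac{1}{2 T} = -5 + \left(T + \left(T^{2} + 2 T\right)\right) \frac{1}{2 T} = -5 + \left(T^{2} + 3 T\right) \frac{1}{2 T} = -5 + \frac{T^{2} + 3 T}{2 T}$)
$h{\left(8 \right)} Y{\left(I{\left(3,6 \right)} \right)} = \left(-1\right) 8 \left(- \frac{7}{2} + \frac{9 + 3}{2}\right) = - 8 \left(- \frac{7}{2} + \frac{1}{2} \cdot 12\right) = - 8 \left(- \frac{7}{2} + 6\right) = \left(-8\right) \frac{5}{2} = -20$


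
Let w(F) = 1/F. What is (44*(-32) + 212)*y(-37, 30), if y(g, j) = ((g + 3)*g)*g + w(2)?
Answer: 55668418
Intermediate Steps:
y(g, j) = 1/2 + g**2*(3 + g) (y(g, j) = ((g + 3)*g)*g + 1/2 = ((3 + g)*g)*g + 1/2 = (g*(3 + g))*g + 1/2 = g**2*(3 + g) + 1/2 = 1/2 + g**2*(3 + g))
(44*(-32) + 212)*y(-37, 30) = (44*(-32) + 212)*(1/2 + (-37)**3 + 3*(-37)**2) = (-1408 + 212)*(1/2 - 50653 + 3*1369) = -1196*(1/2 - 50653 + 4107) = -1196*(-93091/2) = 55668418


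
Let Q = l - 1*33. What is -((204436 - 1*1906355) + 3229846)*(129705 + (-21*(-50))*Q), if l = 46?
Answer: -219035975085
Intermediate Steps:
Q = 13 (Q = 46 - 1*33 = 46 - 33 = 13)
-((204436 - 1*1906355) + 3229846)*(129705 + (-21*(-50))*Q) = -((204436 - 1*1906355) + 3229846)*(129705 - 21*(-50)*13) = -((204436 - 1906355) + 3229846)*(129705 + 1050*13) = -(-1701919 + 3229846)*(129705 + 13650) = -1527927*143355 = -1*219035975085 = -219035975085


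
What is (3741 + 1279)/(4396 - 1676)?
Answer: 251/136 ≈ 1.8456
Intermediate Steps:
(3741 + 1279)/(4396 - 1676) = 5020/2720 = 5020*(1/2720) = 251/136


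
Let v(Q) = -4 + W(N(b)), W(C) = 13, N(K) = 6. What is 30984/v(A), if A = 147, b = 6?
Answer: 10328/3 ≈ 3442.7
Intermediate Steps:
v(Q) = 9 (v(Q) = -4 + 13 = 9)
30984/v(A) = 30984/9 = 30984*(⅑) = 10328/3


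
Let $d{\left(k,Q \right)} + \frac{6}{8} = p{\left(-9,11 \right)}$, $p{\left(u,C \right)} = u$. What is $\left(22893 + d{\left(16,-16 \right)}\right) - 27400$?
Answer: $- \frac{18067}{4} \approx -4516.8$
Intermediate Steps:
$d{\left(k,Q \right)} = - \frac{39}{4}$ ($d{\left(k,Q \right)} = - \frac{3}{4} - 9 = - \frac{39}{4}$)
$\left(22893 + d{\left(16,-16 \right)}\right) - 27400 = \left(22893 - \frac{39}{4}\right) - 27400 = \frac{91533}{4} - 27400 = - \frac{18067}{4}$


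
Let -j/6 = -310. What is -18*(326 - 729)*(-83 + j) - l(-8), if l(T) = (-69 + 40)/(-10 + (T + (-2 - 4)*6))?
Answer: 696079303/54 ≈ 1.2890e+7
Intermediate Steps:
j = 1860 (j = -6*(-310) = 1860)
l(T) = -29/(-46 + T) (l(T) = -29/(-10 + (T - 6*6)) = -29/(-10 + (T - 36)) = -29/(-10 + (-36 + T)) = -29/(-46 + T))
-18*(326 - 729)*(-83 + j) - l(-8) = -18*(326 - 729)*(-83 + 1860) - (-29)/(-46 - 8) = -(-7254)*1777 - (-29)/(-54) = -18*(-716131) - (-29)*(-1)/54 = 12890358 - 1*29/54 = 12890358 - 29/54 = 696079303/54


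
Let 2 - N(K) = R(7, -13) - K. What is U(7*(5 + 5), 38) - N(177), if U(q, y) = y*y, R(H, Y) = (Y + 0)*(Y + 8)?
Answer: 1330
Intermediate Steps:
R(H, Y) = Y*(8 + Y)
N(K) = -63 + K (N(K) = 2 - (-13*(8 - 13) - K) = 2 - (-13*(-5) - K) = 2 - (65 - K) = 2 + (-65 + K) = -63 + K)
U(q, y) = y²
U(7*(5 + 5), 38) - N(177) = 38² - (-63 + 177) = 1444 - 1*114 = 1444 - 114 = 1330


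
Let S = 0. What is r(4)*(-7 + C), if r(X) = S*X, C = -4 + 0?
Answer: 0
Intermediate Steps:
C = -4
r(X) = 0 (r(X) = 0*X = 0)
r(4)*(-7 + C) = 0*(-7 - 4) = 0*(-11) = 0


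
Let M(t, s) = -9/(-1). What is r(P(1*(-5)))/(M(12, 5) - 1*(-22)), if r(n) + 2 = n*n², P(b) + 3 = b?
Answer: -514/31 ≈ -16.581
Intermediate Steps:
P(b) = -3 + b
M(t, s) = 9 (M(t, s) = -9*(-1) = 9)
r(n) = -2 + n³ (r(n) = -2 + n*n² = -2 + n³)
r(P(1*(-5)))/(M(12, 5) - 1*(-22)) = (-2 + (-3 + 1*(-5))³)/(9 - 1*(-22)) = (-2 + (-3 - 5)³)/(9 + 22) = (-2 + (-8)³)/31 = (-2 - 512)/31 = (1/31)*(-514) = -514/31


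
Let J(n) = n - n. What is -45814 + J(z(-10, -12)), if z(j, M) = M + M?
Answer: -45814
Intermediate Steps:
z(j, M) = 2*M
J(n) = 0
-45814 + J(z(-10, -12)) = -45814 + 0 = -45814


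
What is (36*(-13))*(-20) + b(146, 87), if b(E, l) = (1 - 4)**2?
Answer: 9369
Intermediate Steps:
b(E, l) = 9 (b(E, l) = (-3)**2 = 9)
(36*(-13))*(-20) + b(146, 87) = (36*(-13))*(-20) + 9 = -468*(-20) + 9 = 9360 + 9 = 9369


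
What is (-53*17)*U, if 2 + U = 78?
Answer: -68476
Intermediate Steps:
U = 76 (U = -2 + 78 = 76)
(-53*17)*U = -53*17*76 = -901*76 = -68476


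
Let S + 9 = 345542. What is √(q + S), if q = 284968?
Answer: √630501 ≈ 794.04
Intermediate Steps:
S = 345533 (S = -9 + 345542 = 345533)
√(q + S) = √(284968 + 345533) = √630501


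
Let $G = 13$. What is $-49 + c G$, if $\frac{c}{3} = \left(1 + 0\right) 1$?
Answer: $-10$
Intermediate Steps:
$c = 3$ ($c = 3 \left(1 + 0\right) 1 = 3 \cdot 1 \cdot 1 = 3 \cdot 1 = 3$)
$-49 + c G = -49 + 3 \cdot 13 = -49 + 39 = -10$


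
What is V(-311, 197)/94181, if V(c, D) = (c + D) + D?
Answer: 83/94181 ≈ 0.00088128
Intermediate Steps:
V(c, D) = c + 2*D (V(c, D) = (D + c) + D = c + 2*D)
V(-311, 197)/94181 = (-311 + 2*197)/94181 = (-311 + 394)*(1/94181) = 83*(1/94181) = 83/94181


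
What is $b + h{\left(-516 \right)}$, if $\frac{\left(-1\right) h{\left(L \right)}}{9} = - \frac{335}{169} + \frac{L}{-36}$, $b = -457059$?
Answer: $- \frac{77261757}{169} \approx -4.5717 \cdot 10^{5}$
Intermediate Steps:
$h{\left(L \right)} = \frac{3015}{169} + \frac{L}{4}$ ($h{\left(L \right)} = - 9 \left(- \frac{335}{169} + \frac{L}{-36}\right) = - 9 \left(\left(-335\right) \frac{1}{169} + L \left(- \frac{1}{36}\right)\right) = - 9 \left(- \frac{335}{169} - \frac{L}{36}\right) = \frac{3015}{169} + \frac{L}{4}$)
$b + h{\left(-516 \right)} = -457059 + \left(\frac{3015}{169} + \frac{1}{4} \left(-516\right)\right) = -457059 + \left(\frac{3015}{169} - 129\right) = -457059 - \frac{18786}{169} = - \frac{77261757}{169}$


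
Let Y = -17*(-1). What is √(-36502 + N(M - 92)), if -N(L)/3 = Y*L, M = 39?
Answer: I*√33799 ≈ 183.84*I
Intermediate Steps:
Y = 17
N(L) = -51*L
√(-36502 + N(M - 92)) = √(-36502 - 51*(39 - 92)) = √(-36502 - 51*(-53)) = √(-36502 + 2703) = √(-33799) = I*√33799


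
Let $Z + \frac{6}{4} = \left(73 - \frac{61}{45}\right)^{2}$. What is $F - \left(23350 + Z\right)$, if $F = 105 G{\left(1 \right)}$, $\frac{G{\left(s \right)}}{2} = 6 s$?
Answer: $- \frac{110246777}{4050} \approx -27221.0$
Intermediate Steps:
$Z = \frac{20782277}{4050}$ ($Z = - \frac{3}{2} + \left(73 - \frac{61}{45}\right)^{2} = - \frac{3}{2} + \left(\frac{3224}{45}\right)^{2} = - \frac{3}{2} + \frac{10394176}{2025} = \frac{20782277}{4050} \approx 5131.4$)
$G{\left(s \right)} = 12 s$ ($G{\left(s \right)} = 2 \cdot 6 s = 12 s$)
$F = 1260$ ($F = 105 \cdot 12 \cdot 1 = 105 \cdot 12 = 1260$)
$F - \left(23350 + Z\right) = 1260 - \frac{115349777}{4050} = - \frac{110246777}{4050}$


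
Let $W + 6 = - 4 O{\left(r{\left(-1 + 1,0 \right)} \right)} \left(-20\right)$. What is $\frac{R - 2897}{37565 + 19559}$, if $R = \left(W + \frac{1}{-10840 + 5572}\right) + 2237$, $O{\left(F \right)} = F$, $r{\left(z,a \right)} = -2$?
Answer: $- \frac{4351369}{300929232} \approx -0.01446$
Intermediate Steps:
$W = -166$ ($W = -6 + \left(-4\right) \left(-2\right) \left(-20\right) = -6 + 8 \left(-20\right) = -6 - 160 = -166$)
$R = \frac{10910027}{5268}$ ($R = \left(-166 + \frac{1}{-10840 + 5572}\right) + 2237 = \left(-166 + \frac{1}{-5268}\right) + 2237 = \left(-166 - \frac{1}{5268}\right) + 2237 = - \frac{874489}{5268} + 2237 = \frac{10910027}{5268} \approx 2071.0$)
$\frac{R - 2897}{37565 + 19559} = \frac{\frac{10910027}{5268} - 2897}{37565 + 19559} = - \frac{4351369}{5268 \cdot 57124} = \left(- \frac{4351369}{5268}\right) \frac{1}{57124} = - \frac{4351369}{300929232}$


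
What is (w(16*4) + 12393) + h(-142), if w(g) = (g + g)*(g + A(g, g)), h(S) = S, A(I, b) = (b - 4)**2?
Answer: 481243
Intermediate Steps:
A(I, b) = (-4 + b)**2
w(g) = 2*g*(g + (-4 + g)**2) (w(g) = (g + g)*(g + (-4 + g)**2) = (2*g)*(g + (-4 + g)**2) = 2*g*(g + (-4 + g)**2))
(w(16*4) + 12393) + h(-142) = (2*(16*4)*(16*4 + (-4 + 16*4)**2) + 12393) - 142 = (2*64*(64 + (-4 + 64)**2) + 12393) - 142 = (2*64*(64 + 60**2) + 12393) - 142 = (2*64*(64 + 3600) + 12393) - 142 = (2*64*3664 + 12393) - 142 = (468992 + 12393) - 142 = 481385 - 142 = 481243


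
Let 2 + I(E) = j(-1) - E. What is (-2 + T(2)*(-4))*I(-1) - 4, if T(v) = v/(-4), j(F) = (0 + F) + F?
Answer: -4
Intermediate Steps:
j(F) = 2*F (j(F) = F + F = 2*F)
T(v) = -v/4 (T(v) = v*(-1/4) = -v/4)
I(E) = -4 - E (I(E) = -2 + (2*(-1) - E) = -2 + (-2 - E) = -4 - E)
(-2 + T(2)*(-4))*I(-1) - 4 = (-2 - 1/4*2*(-4))*(-4 - 1*(-1)) - 4 = (-2 - 1/2*(-4))*(-4 + 1) - 4 = (-2 + 2)*(-3) - 4 = 0*(-3) - 4 = 0 - 4 = -4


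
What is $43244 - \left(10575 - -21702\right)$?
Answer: $10967$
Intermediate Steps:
$43244 - \left(10575 - -21702\right) = 43244 - \left(10575 + 21702\right) = 43244 - 32277 = 10967$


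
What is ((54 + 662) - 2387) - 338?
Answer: -2009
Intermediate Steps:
((54 + 662) - 2387) - 338 = (716 - 2387) - 338 = -1671 - 338 = -2009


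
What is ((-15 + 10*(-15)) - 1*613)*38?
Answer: -29564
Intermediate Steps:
((-15 + 10*(-15)) - 1*613)*38 = ((-15 - 150) - 613)*38 = (-165 - 613)*38 = -778*38 = -29564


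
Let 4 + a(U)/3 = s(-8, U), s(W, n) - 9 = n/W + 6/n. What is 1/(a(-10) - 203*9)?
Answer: -20/36201 ≈ -0.00055247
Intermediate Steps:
s(W, n) = 9 + 6/n + n/W (s(W, n) = 9 + (n/W + 6/n) = 9 + (6/n + n/W) = 9 + 6/n + n/W)
a(U) = 15 + 18/U - 3*U/8 (a(U) = -12 + 3*(9 + 6/U + U/(-8)) = -12 + 3*(9 + 6/U + U*(-⅛)) = -12 + 3*(9 + 6/U - U/8) = -12 + (27 + 18/U - 3*U/8) = 15 + 18/U - 3*U/8)
1/(a(-10) - 203*9) = 1/((15 + 18/(-10) - 3/8*(-10)) - 203*9) = 1/((15 + 18*(-⅒) + 15/4) - 1827) = 1/((15 - 9/5 + 15/4) - 1827) = 1/(339/20 - 1827) = 1/(-36201/20) = -20/36201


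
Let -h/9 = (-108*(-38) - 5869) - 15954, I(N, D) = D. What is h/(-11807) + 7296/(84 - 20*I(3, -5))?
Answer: 7100151/271561 ≈ 26.146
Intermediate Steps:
h = 159471 (h = -9*((-108*(-38) - 5869) - 15954) = -9*((4104 - 5869) - 15954) = -9*(-1765 - 15954) = -9*(-17719) = 159471)
h/(-11807) + 7296/(84 - 20*I(3, -5)) = 159471/(-11807) + 7296/(84 - 20*(-5)) = 159471*(-1/11807) + 7296/(84 + 100) = -159471/11807 + 7296/184 = -159471/11807 + 7296*(1/184) = -159471/11807 + 912/23 = 7100151/271561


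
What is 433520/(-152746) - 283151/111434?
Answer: -45779525163/8510548882 ≈ -5.3792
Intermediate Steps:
433520/(-152746) - 283151/111434 = 433520*(-1/152746) - 283151*1/111434 = -216760/76373 - 283151/111434 = -45779525163/8510548882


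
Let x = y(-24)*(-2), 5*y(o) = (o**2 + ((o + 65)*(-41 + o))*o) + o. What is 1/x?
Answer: -5/129024 ≈ -3.8752e-5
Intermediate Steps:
y(o) = o/5 + o**2/5 + o*(-41 + o)*(65 + o)/5 (y(o) = ((o**2 + ((o + 65)*(-41 + o))*o) + o)/5 = ((o**2 + ((65 + o)*(-41 + o))*o) + o)/5 = ((o**2 + ((-41 + o)*(65 + o))*o) + o)/5 = ((o**2 + o*(-41 + o)*(65 + o)) + o)/5 = (o + o**2 + o*(-41 + o)*(65 + o))/5 = o/5 + o**2/5 + o*(-41 + o)*(65 + o)/5)
x = -129024/5 (x = ((1/5)*(-24)*(-2664 + (-24)**2 + 25*(-24)))*(-2) = ((1/5)*(-24)*(-2664 + 576 - 600))*(-2) = ((1/5)*(-24)*(-2688))*(-2) = (64512/5)*(-2) = -129024/5 ≈ -25805.)
1/x = 1/(-129024/5) = -5/129024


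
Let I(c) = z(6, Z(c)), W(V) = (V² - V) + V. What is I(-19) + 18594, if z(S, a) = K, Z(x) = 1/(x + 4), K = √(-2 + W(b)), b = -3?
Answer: 18594 + √7 ≈ 18597.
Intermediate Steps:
W(V) = V²
K = √7 (K = √(-2 + (-3)²) = √(-2 + 9) = √7 ≈ 2.6458)
Z(x) = 1/(4 + x)
z(S, a) = √7
I(c) = √7
I(-19) + 18594 = √7 + 18594 = 18594 + √7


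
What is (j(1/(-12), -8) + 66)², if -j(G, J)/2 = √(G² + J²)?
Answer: (396 - √9217)²/36 ≈ 2499.9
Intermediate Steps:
j(G, J) = -2*√(G² + J²)
(j(1/(-12), -8) + 66)² = (-2*√((1/(-12))² + (-8)²) + 66)² = (-2*√((-1/12)² + 64) + 66)² = (-2*√(1/144 + 64) + 66)² = (-√9217/6 + 66)² = (66 - √9217/6)²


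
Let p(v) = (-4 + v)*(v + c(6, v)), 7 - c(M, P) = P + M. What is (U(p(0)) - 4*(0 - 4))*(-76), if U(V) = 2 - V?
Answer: -1672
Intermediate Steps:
c(M, P) = 7 - M - P (c(M, P) = 7 - (P + M) = 7 - (M + P) = 7 + (-M - P) = 7 - M - P)
p(v) = -4 + v (p(v) = (-4 + v)*(v + (7 - 1*6 - v)) = (-4 + v)*(v + (7 - 6 - v)) = (-4 + v)*(v + (1 - v)) = (-4 + v)*1 = -4 + v)
(U(p(0)) - 4*(0 - 4))*(-76) = ((2 - (-4 + 0)) - 4*(0 - 4))*(-76) = ((2 - 1*(-4)) - 4*(-4))*(-76) = ((2 + 4) + 16)*(-76) = (6 + 16)*(-76) = 22*(-76) = -1672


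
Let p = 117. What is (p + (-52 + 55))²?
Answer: 14400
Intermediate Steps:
(p + (-52 + 55))² = (117 + (-52 + 55))² = (117 + 3)² = 120² = 14400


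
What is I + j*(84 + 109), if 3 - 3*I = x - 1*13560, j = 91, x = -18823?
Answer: 85075/3 ≈ 28358.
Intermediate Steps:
I = 32386/3 (I = 1 - (-18823 - 1*13560)/3 = 1 - (-18823 - 13560)/3 = 1 - 1/3*(-32383) = 1 + 32383/3 = 32386/3 ≈ 10795.)
I + j*(84 + 109) = 32386/3 + 91*(84 + 109) = 32386/3 + 91*193 = 32386/3 + 17563 = 85075/3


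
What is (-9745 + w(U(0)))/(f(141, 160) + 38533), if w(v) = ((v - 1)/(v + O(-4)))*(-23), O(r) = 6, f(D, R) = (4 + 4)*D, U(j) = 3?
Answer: -87751/356949 ≈ -0.24584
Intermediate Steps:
f(D, R) = 8*D
w(v) = -23*(-1 + v)/(6 + v) (w(v) = ((v - 1)/(v + 6))*(-23) = ((-1 + v)/(6 + v))*(-23) = -23*(-1 + v)/(6 + v))
(-9745 + w(U(0)))/(f(141, 160) + 38533) = (-9745 + 23*(1 - 1*3)/(6 + 3))/(8*141 + 38533) = (-9745 + 23*(1 - 3)/9)/(1128 + 38533) = (-9745 + 23*(1/9)*(-2))/39661 = (-9745 - 46/9)*(1/39661) = -87751/9*1/39661 = -87751/356949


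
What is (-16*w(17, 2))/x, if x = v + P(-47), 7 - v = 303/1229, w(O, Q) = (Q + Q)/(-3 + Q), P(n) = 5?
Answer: 78656/14445 ≈ 5.4452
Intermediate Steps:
w(O, Q) = 2*Q/(-3 + Q) (w(O, Q) = (2*Q)/(-3 + Q) = 2*Q/(-3 + Q))
v = 8300/1229 (v = 7 - 303/1229 = 8300/1229 ≈ 6.7535)
x = 14445/1229 (x = 8300/1229 + 5 = 14445/1229 ≈ 11.753)
(-16*w(17, 2))/x = (-32*2/(-3 + 2))/(14445/1229) = -32*2/(-1)*(1229/14445) = -32*2*(-1)*(1229/14445) = -16*(-4)*(1229/14445) = 64*(1229/14445) = 78656/14445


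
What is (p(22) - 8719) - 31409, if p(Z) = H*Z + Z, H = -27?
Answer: -40700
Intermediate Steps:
p(Z) = -26*Z (p(Z) = -27*Z + Z = -26*Z)
(p(22) - 8719) - 31409 = (-26*22 - 8719) - 31409 = (-572 - 8719) - 31409 = -9291 - 31409 = -40700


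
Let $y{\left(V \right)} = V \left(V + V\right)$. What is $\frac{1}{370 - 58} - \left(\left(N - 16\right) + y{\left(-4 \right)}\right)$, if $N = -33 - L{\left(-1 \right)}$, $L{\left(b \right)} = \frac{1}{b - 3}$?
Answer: $\frac{5227}{312} \approx 16.753$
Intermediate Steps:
$L{\left(b \right)} = \frac{1}{-3 + b}$
$N = - \frac{131}{4}$ ($N = -33 - \frac{1}{-3 - 1} = -33 - \frac{1}{-4} = -33 - - \frac{1}{4} = -33 + \frac{1}{4} = - \frac{131}{4} \approx -32.75$)
$y{\left(V \right)} = 2 V^{2}$ ($y{\left(V \right)} = V 2 V = 2 V^{2}$)
$\frac{1}{370 - 58} - \left(\left(N - 16\right) + y{\left(-4 \right)}\right) = \frac{1}{370 - 58} - \left(\left(- \frac{131}{4} - 16\right) + 2 \left(-4\right)^{2}\right) = \frac{1}{312} - \left(- \frac{195}{4} + 2 \cdot 16\right) = \frac{1}{312} - \left(- \frac{195}{4} + 32\right) = \frac{1}{312} - - \frac{67}{4} = \frac{1}{312} + \frac{67}{4} = \frac{5227}{312}$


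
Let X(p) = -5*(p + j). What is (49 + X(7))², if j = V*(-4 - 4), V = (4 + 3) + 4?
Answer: 206116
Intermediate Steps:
V = 11 (V = 7 + 4 = 11)
j = -88 (j = 11*(-4 - 4) = 11*(-8) = -88)
X(p) = 440 - 5*p (X(p) = -5*(p - 88) = -5*(-88 + p) = 440 - 5*p)
(49 + X(7))² = (49 + (440 - 5*7))² = (49 + (440 - 35))² = (49 + 405)² = 454² = 206116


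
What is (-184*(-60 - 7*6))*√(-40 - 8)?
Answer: 75072*I*√3 ≈ 1.3003e+5*I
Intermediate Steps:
(-184*(-60 - 7*6))*√(-40 - 8) = (-184*(-60 - 42))*√(-48) = (-184*(-102))*(4*I*√3) = 18768*(4*I*√3) = 75072*I*√3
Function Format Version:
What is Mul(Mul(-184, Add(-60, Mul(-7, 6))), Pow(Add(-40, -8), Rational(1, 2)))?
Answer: Mul(75072, I, Pow(3, Rational(1, 2))) ≈ Mul(1.3003e+5, I)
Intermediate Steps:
Mul(Mul(-184, Add(-60, Mul(-7, 6))), Pow(Add(-40, -8), Rational(1, 2))) = Mul(Mul(-184, Add(-60, -42)), Pow(-48, Rational(1, 2))) = Mul(Mul(-184, -102), Mul(4, I, Pow(3, Rational(1, 2)))) = Mul(18768, Mul(4, I, Pow(3, Rational(1, 2)))) = Mul(75072, I, Pow(3, Rational(1, 2)))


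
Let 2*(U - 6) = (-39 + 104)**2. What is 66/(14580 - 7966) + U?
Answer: 14011825/6614 ≈ 2118.5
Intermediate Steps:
U = 4237/2 (U = 6 + (-39 + 104)**2/2 = 6 + (1/2)*65**2 = 6 + (1/2)*4225 = 6 + 4225/2 = 4237/2 ≈ 2118.5)
66/(14580 - 7966) + U = 66/(14580 - 7966) + 4237/2 = 66/6614 + 4237/2 = 66*(1/6614) + 4237/2 = 33/3307 + 4237/2 = 14011825/6614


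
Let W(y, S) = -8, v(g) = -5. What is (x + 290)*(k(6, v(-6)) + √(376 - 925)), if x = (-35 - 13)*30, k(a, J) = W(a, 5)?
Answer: 9200 - 3450*I*√61 ≈ 9200.0 - 26945.0*I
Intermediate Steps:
k(a, J) = -8
x = -1440 (x = -48*30 = -1440)
(x + 290)*(k(6, v(-6)) + √(376 - 925)) = (-1440 + 290)*(-8 + √(376 - 925)) = -1150*(-8 + √(-549)) = -1150*(-8 + 3*I*√61) = 9200 - 3450*I*√61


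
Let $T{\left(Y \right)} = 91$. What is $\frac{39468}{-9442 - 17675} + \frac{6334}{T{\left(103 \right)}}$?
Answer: $\frac{2437210}{35763} \approx 68.149$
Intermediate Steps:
$\frac{39468}{-9442 - 17675} + \frac{6334}{T{\left(103 \right)}} = \frac{39468}{-9442 - 17675} + \frac{6334}{91} = \frac{39468}{-9442 - 17675} + 6334 \cdot \frac{1}{91} = \frac{39468}{-27117} + \frac{6334}{91} = 39468 \left(- \frac{1}{27117}\right) + \frac{6334}{91} = - \frac{572}{393} + \frac{6334}{91} = \frac{2437210}{35763}$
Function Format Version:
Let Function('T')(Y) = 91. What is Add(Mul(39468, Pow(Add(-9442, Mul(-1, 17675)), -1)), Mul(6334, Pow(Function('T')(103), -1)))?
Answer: Rational(2437210, 35763) ≈ 68.149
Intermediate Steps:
Add(Mul(39468, Pow(Add(-9442, Mul(-1, 17675)), -1)), Mul(6334, Pow(Function('T')(103), -1))) = Add(Mul(39468, Pow(Add(-9442, Mul(-1, 17675)), -1)), Mul(6334, Pow(91, -1))) = Add(Mul(39468, Pow(Add(-9442, -17675), -1)), Mul(6334, Rational(1, 91))) = Add(Mul(39468, Pow(-27117, -1)), Rational(6334, 91)) = Add(Mul(39468, Rational(-1, 27117)), Rational(6334, 91)) = Add(Rational(-572, 393), Rational(6334, 91)) = Rational(2437210, 35763)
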